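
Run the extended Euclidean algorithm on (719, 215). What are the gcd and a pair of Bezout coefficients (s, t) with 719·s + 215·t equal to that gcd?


Euclidean algorithm on (719, 215) — divide until remainder is 0:
  719 = 3 · 215 + 74
  215 = 2 · 74 + 67
  74 = 1 · 67 + 7
  67 = 9 · 7 + 4
  7 = 1 · 4 + 3
  4 = 1 · 3 + 1
  3 = 3 · 1 + 0
gcd(719, 215) = 1.
Track Bezout coefficients alongside the remainders: start with r₀ = 719 = a·1 + b·0 (s = 1, t = 0) and r₁ = 215 = a·0 + b·1 (s = 0, t = 1); each new remainder r_{k+1} = r_{k-1} − q_k·r_k inherits s_{k+1} = s_{k-1} − q_k·s_k, t_{k+1} = t_{k-1} − q_k·t_k, so r_k = a·s_k + b·t_k at every step:
  q = 3: r = 74, s = 1 − 3·0 = 1, t = 0 − 3·1 = -3  (check: 719·1 + 215·(-3) = 74)
  q = 2: r = 67, s = 0 − 2·1 = -2, t = 1 − 2·(-3) = 7  (check: 719·(-2) + 215·7 = 67)
  q = 1: r = 7, s = 1 − 1·(-2) = 3, t = -3 − 1·7 = -10  (check: 719·3 + 215·(-10) = 7)
  q = 9: r = 4, s = -2 − 9·3 = -29, t = 7 − 9·(-10) = 97  (check: 719·(-29) + 215·97 = 4)
  q = 1: r = 3, s = 3 − 1·(-29) = 32, t = -10 − 1·97 = -107  (check: 719·32 + 215·(-107) = 3)
  q = 1: r = 1, s = -29 − 1·32 = -61, t = 97 − 1·(-107) = 204  (check: 719·(-61) + 215·204 = 1)
The row with r = 1 (the gcd) gives the Bezout coefficients s = -61, t = 204.
Result: 719 · (-61) + 215 · (204) = 1.

gcd(719, 215) = 1; s = -61, t = 204 (check: 719·(-61) + 215·204 = 1).


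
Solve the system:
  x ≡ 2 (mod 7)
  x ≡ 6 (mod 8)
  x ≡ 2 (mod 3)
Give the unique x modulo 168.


Moduli 7, 8, 3 are pairwise coprime; by CRT there is a unique solution modulo M = 7 · 8 · 3 = 168.
Solve pairwise, accumulating the modulus:
  Start with x ≡ 2 (mod 7).
  Combine with x ≡ 6 (mod 8): since gcd(7, 8) = 1, we get a unique residue mod 56.
    Write x = 2 + 7·t and substitute into x ≡ 6 (mod 8): 7·t ≡ 6 − 2 = 4 (mod 8).
    The inverse of 7 mod 8 is 7 (since 7·7 = 49 = 6·8 + 1), so t ≡ 7·4 = 28 ≡ 4 (mod 8).
    Then x = 2 + 7·4 = 30, valid modulo lcm(7, 8) = 56: x ≡ 30 (mod 56).
  Combine with x ≡ 2 (mod 3): since gcd(56, 3) = 1, we get a unique residue mod 168.
    Write x = 30 + 56·t and substitute into x ≡ 2 (mod 3): 56·t ≡ 2 − 30 = -28 (mod 3).
    Reduce coefficients mod 3: 2·t ≡ 2 (mod 3).
    The inverse of 2 mod 3 is 2 (since 2·2 = 4 = 1·3 + 1), so t ≡ 2·2 = 4 ≡ 1 (mod 3).
    Then x = 30 + 56·1 = 86, valid modulo lcm(56, 3) = 168: x ≡ 86 (mod 168).
Verify: 86 mod 7 = 2 ✓, 86 mod 8 = 6 ✓, 86 mod 3 = 2 ✓.

x ≡ 86 (mod 168).


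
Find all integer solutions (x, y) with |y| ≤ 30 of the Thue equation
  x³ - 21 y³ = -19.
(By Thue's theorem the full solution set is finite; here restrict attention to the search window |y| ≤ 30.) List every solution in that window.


The equation is x³ - 21y³ = -19. For fixed y, x³ = 21·y³ − 19, so a solution requires the RHS to be a perfect cube.
Strategy: iterate y from -30 to 30, compute RHS = 21·y³ − 19, and check whether it is a (positive or negative) perfect cube.
Check small values of y:
  y = 0: RHS = -19 is not a perfect cube.
  y = 1: RHS = 2 is not a perfect cube.
  y = -1: RHS = -40 is not a perfect cube.
  y = 2: RHS = 149 is not a perfect cube.
  y = -2: RHS = -187 is not a perfect cube.
  y = 3: RHS = 548 is not a perfect cube.
  y = -3: RHS = -586 is not a perfect cube.
Continuing the search up to |y| = 30 finds no solutions either.
No (x, y) in the scanned range satisfies the equation.

No integer solutions with |y| ≤ 30.


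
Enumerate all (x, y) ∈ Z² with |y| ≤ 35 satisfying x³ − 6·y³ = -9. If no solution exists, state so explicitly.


The equation is x³ - 6y³ = -9. For fixed y, x³ = 6·y³ − 9, so a solution requires the RHS to be a perfect cube.
Strategy: iterate y from -35 to 35, compute RHS = 6·y³ − 9, and check whether it is a (positive or negative) perfect cube.
Check small values of y:
  y = 0: RHS = -9 is not a perfect cube.
  y = 1: RHS = -3 is not a perfect cube.
  y = -1: RHS = -15 is not a perfect cube.
  y = 2: RHS = 39 is not a perfect cube.
  y = -2: RHS = -57 is not a perfect cube.
  y = 3: RHS = 153 is not a perfect cube.
  y = -3: RHS = -171 is not a perfect cube.
Continuing the search up to |y| = 35 finds no solutions either.
No (x, y) in the scanned range satisfies the equation.

No integer solutions with |y| ≤ 35.


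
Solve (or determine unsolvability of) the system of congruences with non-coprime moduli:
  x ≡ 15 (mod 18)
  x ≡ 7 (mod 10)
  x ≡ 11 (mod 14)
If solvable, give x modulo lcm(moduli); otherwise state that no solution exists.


Moduli 18, 10, 14 are not pairwise coprime, so CRT works modulo lcm(m_i) when all pairwise compatibility conditions hold.
Pairwise compatibility: gcd(m_i, m_j) must divide a_i - a_j for every pair.
Merge one congruence at a time:
  Start: x ≡ 15 (mod 18).
  Combine with x ≡ 7 (mod 10): gcd(18, 10) = 2; 7 - 15 = -8, which IS divisible by 2, so compatible.
    Write x = 15 + 18·t and substitute into x ≡ 7 (mod 10): 18·t ≡ 7 − 15 = -8 (mod 10).
    Divide the congruence (and modulus) by g = 2: 9·t ≡ -4 (mod 5).
    Reduce coefficients mod 5: 4·t ≡ 1 (mod 5).
    The inverse of 4 mod 5 is 4 (since 4·4 = 16 = 3·5 + 1), so t ≡ 4·1 = 4 ≡ 4 (mod 5).
    Then x = 15 + 18·4 = 87, valid modulo lcm(18, 10) = 90: x ≡ 87 (mod 90).
  Combine with x ≡ 11 (mod 14): gcd(90, 14) = 2; 11 - 87 = -76, which IS divisible by 2, so compatible.
    Write x = 87 + 90·t and substitute into x ≡ 11 (mod 14): 90·t ≡ 11 − 87 = -76 (mod 14).
    Divide the congruence (and modulus) by g = 2: 45·t ≡ -38 (mod 7).
    Reduce coefficients mod 7: 3·t ≡ 4 (mod 7).
    The inverse of 3 mod 7 is 5 (since 3·5 = 15 = 2·7 + 1), so t ≡ 5·4 = 20 ≡ 6 (mod 7).
    Then x = 87 + 90·6 = 627, valid modulo lcm(90, 14) = 630: x ≡ 627 (mod 630).
Verify: 627 mod 18 = 15, 627 mod 10 = 7, 627 mod 14 = 11.

x ≡ 627 (mod 630).


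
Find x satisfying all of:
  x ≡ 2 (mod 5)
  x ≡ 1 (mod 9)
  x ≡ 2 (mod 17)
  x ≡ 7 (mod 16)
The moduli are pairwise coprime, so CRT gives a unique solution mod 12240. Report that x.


Product of moduli M = 5 · 9 · 17 · 16 = 12240.
Merge one congruence at a time:
  Start: x ≡ 2 (mod 5).
  Combine with x ≡ 1 (mod 9); new modulus lcm = 45.
    Write x = 2 + 5·t and substitute into x ≡ 1 (mod 9): 5·t ≡ 1 − 2 = -1 (mod 9).
    Reduce coefficients mod 9: 5·t ≡ 8 (mod 9).
    The inverse of 5 mod 9 is 2 (since 5·2 = 10 = 1·9 + 1), so t ≡ 2·8 = 16 ≡ 7 (mod 9).
    Then x = 2 + 5·7 = 37, valid modulo lcm(5, 9) = 45: x ≡ 37 (mod 45).
  Combine with x ≡ 2 (mod 17); new modulus lcm = 765.
    Write x = 37 + 45·t and substitute into x ≡ 2 (mod 17): 45·t ≡ 2 − 37 = -35 (mod 17).
    Reduce coefficients mod 17: 11·t ≡ 16 (mod 17).
    The inverse of 11 mod 17 is 14 (since 11·14 = 154 = 9·17 + 1), so t ≡ 14·16 = 224 ≡ 3 (mod 17).
    Then x = 37 + 45·3 = 172, valid modulo lcm(45, 17) = 765: x ≡ 172 (mod 765).
  Combine with x ≡ 7 (mod 16); new modulus lcm = 12240.
    Write x = 172 + 765·t and substitute into x ≡ 7 (mod 16): 765·t ≡ 7 − 172 = -165 (mod 16).
    Reduce coefficients mod 16: 13·t ≡ 11 (mod 16).
    The inverse of 13 mod 16 is 5 (since 13·5 = 65 = 4·16 + 1), so t ≡ 5·11 = 55 ≡ 7 (mod 16).
    Then x = 172 + 765·7 = 5527, valid modulo lcm(765, 16) = 12240: x ≡ 5527 (mod 12240).
Verify against each original: 5527 mod 5 = 2, 5527 mod 9 = 1, 5527 mod 17 = 2, 5527 mod 16 = 7.

x ≡ 5527 (mod 12240).


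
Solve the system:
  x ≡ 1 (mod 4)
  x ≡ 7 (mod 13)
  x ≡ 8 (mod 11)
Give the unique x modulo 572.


Moduli 4, 13, 11 are pairwise coprime; by CRT there is a unique solution modulo M = 4 · 13 · 11 = 572.
Solve pairwise, accumulating the modulus:
  Start with x ≡ 1 (mod 4).
  Combine with x ≡ 7 (mod 13): since gcd(4, 13) = 1, we get a unique residue mod 52.
    Write x = 1 + 4·t and substitute into x ≡ 7 (mod 13): 4·t ≡ 7 − 1 = 6 (mod 13).
    The inverse of 4 mod 13 is 10 (since 4·10 = 40 = 3·13 + 1), so t ≡ 10·6 = 60 ≡ 8 (mod 13).
    Then x = 1 + 4·8 = 33, valid modulo lcm(4, 13) = 52: x ≡ 33 (mod 52).
  Combine with x ≡ 8 (mod 11): since gcd(52, 11) = 1, we get a unique residue mod 572.
    Write x = 33 + 52·t and substitute into x ≡ 8 (mod 11): 52·t ≡ 8 − 33 = -25 (mod 11).
    Reduce coefficients mod 11: 8·t ≡ 8 (mod 11).
    The inverse of 8 mod 11 is 7 (since 8·7 = 56 = 5·11 + 1), so t ≡ 7·8 = 56 ≡ 1 (mod 11).
    Then x = 33 + 52·1 = 85, valid modulo lcm(52, 11) = 572: x ≡ 85 (mod 572).
Verify: 85 mod 4 = 1 ✓, 85 mod 13 = 7 ✓, 85 mod 11 = 8 ✓.

x ≡ 85 (mod 572).


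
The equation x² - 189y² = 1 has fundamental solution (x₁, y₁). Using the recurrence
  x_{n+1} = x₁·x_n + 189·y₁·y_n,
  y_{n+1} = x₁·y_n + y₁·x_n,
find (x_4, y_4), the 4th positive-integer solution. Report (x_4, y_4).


Step 1: Find the fundamental solution (x₁, y₁) of x² - 189y² = 1.
  Expand √189 as a continued fraction. a₀ = ⌊√189⌋ = 13; iterate m_{k+1} = d_k·a_k − m_k, d_{k+1} = (189 − m_{k+1}²)/d_k, a_{k+1} = ⌊(a₀ + m_{k+1})/d_{k+1}⌋ (starting m₀ = 0, d₀ = 1), with convergents p_k = a_k·p_{k-1} + p_{k-2}, q_k = a_k·q_{k-1} + q_{k-2} (p₋₁ = 1, q₋₁ = 0):
  k = 0: a₀ = 13; p₀/q₀ = 13/1; p₀² − 189·q₀² = 169 − 189 = -20.
  k = 1: m = 13, d = 20, a = ⌊(13 + 13)/20⌋ = 1; p/q = (1·13 + 1)/(1·1 + 0) = 14/1; p² − 189·q² = 196 − 189 = 7.
  k = 2: m = 7, d = 7, a = ⌊(13 + 7)/7⌋ = 2; p/q = (2·14 + 13)/(2·1 + 1) = 41/3; p² − 189·q² = 1681 − 1701 = -20.
  k = 3: m = 7, d = 20, a = ⌊(13 + 7)/20⌋ = 1; p/q = (1·41 + 14)/(1·3 + 1) = 55/4; p² − 189·q² = 3025 − 3024 = 1.
  The first convergent with p² − 189·q² = 1 gives the fundamental solution (x₁, y₁) = (55, 4).
Step 2: Apply the recurrence (x_{n+1}, y_{n+1}) = (x₁x_n + 189y₁y_n, x₁y_n + y₁x_n) repeatedly.
  From (x_1, y_1) = (55, 4): x_2 = 55·55 + 189·4·4 = 6049; y_2 = 55·4 + 4·55 = 440.
  From (x_2, y_2) = (6049, 440): x_3 = 55·6049 + 189·4·440 = 665335; y_3 = 55·440 + 4·6049 = 48396.
  From (x_3, y_3) = (665335, 48396): x_4 = 55·665335 + 189·4·48396 = 73180801; y_4 = 55·48396 + 4·665335 = 5323120.
Step 3: Verify x_4² - 189·y_4² = 5355429635001601 - 5355429635001600 = 1 (should be 1). ✓

(x_1, y_1) = (55, 4); (x_4, y_4) = (73180801, 5323120).


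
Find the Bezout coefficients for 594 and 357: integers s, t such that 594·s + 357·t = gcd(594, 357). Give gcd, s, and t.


Euclidean algorithm on (594, 357) — divide until remainder is 0:
  594 = 1 · 357 + 237
  357 = 1 · 237 + 120
  237 = 1 · 120 + 117
  120 = 1 · 117 + 3
  117 = 39 · 3 + 0
gcd(594, 357) = 3.
Track Bezout coefficients alongside the remainders: start with r₀ = 594 = a·1 + b·0 (s = 1, t = 0) and r₁ = 357 = a·0 + b·1 (s = 0, t = 1); each new remainder r_{k+1} = r_{k-1} − q_k·r_k inherits s_{k+1} = s_{k-1} − q_k·s_k, t_{k+1} = t_{k-1} − q_k·t_k, so r_k = a·s_k + b·t_k at every step:
  q = 1: r = 237, s = 1 − 1·0 = 1, t = 0 − 1·1 = -1  (check: 594·1 + 357·(-1) = 237)
  q = 1: r = 120, s = 0 − 1·1 = -1, t = 1 − 1·(-1) = 2  (check: 594·(-1) + 357·2 = 120)
  q = 1: r = 117, s = 1 − 1·(-1) = 2, t = -1 − 1·2 = -3  (check: 594·2 + 357·(-3) = 117)
  q = 1: r = 3, s = -1 − 1·2 = -3, t = 2 − 1·(-3) = 5  (check: 594·(-3) + 357·5 = 3)
The row with r = 3 (the gcd) gives the Bezout coefficients s = -3, t = 5.
Result: 594 · (-3) + 357 · (5) = 3.

gcd(594, 357) = 3; s = -3, t = 5 (check: 594·(-3) + 357·5 = 3).


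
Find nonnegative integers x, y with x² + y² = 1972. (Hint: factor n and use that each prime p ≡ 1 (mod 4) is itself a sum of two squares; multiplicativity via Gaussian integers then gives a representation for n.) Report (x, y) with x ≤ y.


Step 1: Factor n = 1972 = 2^2 · 17 · 29.
Step 2: Check the mod-4 condition on each prime factor: 2 = 2 (special); 17 ≡ 1 (mod 4), exponent 1; 29 ≡ 1 (mod 4), exponent 1.
All primes ≡ 3 (mod 4) appear to even exponent (or don't appear), so by the two-squares theorem n IS expressible as a sum of two squares.
Step 3: Build a representation. Group n = k² · m with k = 2 and m = 17 · 29 = 493 (a product of primes ≡ 1 (mod 4)); a representation of m scales to one of n via (k·x)² + (k·y)² = k²(x² + y²). Each prime p ≡ 1 (mod 4) is itself a sum of two squares; find a² by testing p − a² for a perfect square:
  17: 17 − 1² = 16 = 4² ⇒ 17 = 1² + 4².
  29: 29 − 1² = 28, 29 − 2² = 25 = 5² ⇒ 29 = 2² + 5².
  Combine using the Brahmagupta–Fibonacci identity (a² + b²)(c² + d²) = (ac − bd)² + (ad + bc)² = (ac + bd)² + (ad − bc)²:
  17 · 29 = 493: from (1² + 4²)(2² + 5²), take (1·2 − 4·5, 1·5 + 4·2) = (2 − 20, 5 + 8) = (-18, 13); dropping signs (only squares matter) gives (18, 13); check 18² + 13² = 324 + 169 = 493 ✓.
  Scale by k = 2: (2·18, 2·13) = (36, 26).
Step 4: Order so x ≤ y and verify: 26² + 36² = 676 + 1296 = 1972 = n. ✓

n = 1972 = 26² + 36² (one valid representation with x ≤ y).


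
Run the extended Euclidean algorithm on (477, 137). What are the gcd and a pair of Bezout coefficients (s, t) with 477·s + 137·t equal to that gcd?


Euclidean algorithm on (477, 137) — divide until remainder is 0:
  477 = 3 · 137 + 66
  137 = 2 · 66 + 5
  66 = 13 · 5 + 1
  5 = 5 · 1 + 0
gcd(477, 137) = 1.
Track Bezout coefficients alongside the remainders: start with r₀ = 477 = a·1 + b·0 (s = 1, t = 0) and r₁ = 137 = a·0 + b·1 (s = 0, t = 1); each new remainder r_{k+1} = r_{k-1} − q_k·r_k inherits s_{k+1} = s_{k-1} − q_k·s_k, t_{k+1} = t_{k-1} − q_k·t_k, so r_k = a·s_k + b·t_k at every step:
  q = 3: r = 66, s = 1 − 3·0 = 1, t = 0 − 3·1 = -3  (check: 477·1 + 137·(-3) = 66)
  q = 2: r = 5, s = 0 − 2·1 = -2, t = 1 − 2·(-3) = 7  (check: 477·(-2) + 137·7 = 5)
  q = 13: r = 1, s = 1 − 13·(-2) = 27, t = -3 − 13·7 = -94  (check: 477·27 + 137·(-94) = 1)
The row with r = 1 (the gcd) gives the Bezout coefficients s = 27, t = -94.
Result: 477 · (27) + 137 · (-94) = 1.

gcd(477, 137) = 1; s = 27, t = -94 (check: 477·27 + 137·(-94) = 1).


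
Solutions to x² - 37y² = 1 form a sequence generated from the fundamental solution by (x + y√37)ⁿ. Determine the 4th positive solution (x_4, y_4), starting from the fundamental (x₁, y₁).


Step 1: Find the fundamental solution (x₁, y₁) of x² - 37y² = 1.
  Expand √37 as a continued fraction. a₀ = ⌊√37⌋ = 6; iterate m_{k+1} = d_k·a_k − m_k, d_{k+1} = (37 − m_{k+1}²)/d_k, a_{k+1} = ⌊(a₀ + m_{k+1})/d_{k+1}⌋ (starting m₀ = 0, d₀ = 1), with convergents p_k = a_k·p_{k-1} + p_{k-2}, q_k = a_k·q_{k-1} + q_{k-2} (p₋₁ = 1, q₋₁ = 0):
  k = 0: a₀ = 6; p₀/q₀ = 6/1; p₀² − 37·q₀² = 36 − 37 = -1.
  k = 1: m = 6, d = 1, a = ⌊(6 + 6)/1⌋ = 12; p/q = (12·6 + 1)/(12·1 + 0) = 73/12; p² − 37·q² = 5329 − 5328 = 1.
  The first convergent with p² − 37·q² = 1 gives the fundamental solution (x₁, y₁) = (73, 12).
Step 2: Apply the recurrence (x_{n+1}, y_{n+1}) = (x₁x_n + 37y₁y_n, x₁y_n + y₁x_n) repeatedly.
  From (x_1, y_1) = (73, 12): x_2 = 73·73 + 37·12·12 = 10657; y_2 = 73·12 + 12·73 = 1752.
  From (x_2, y_2) = (10657, 1752): x_3 = 73·10657 + 37·12·1752 = 1555849; y_3 = 73·1752 + 12·10657 = 255780.
  From (x_3, y_3) = (1555849, 255780): x_4 = 73·1555849 + 37·12·255780 = 227143297; y_4 = 73·255780 + 12·1555849 = 37342128.
Step 3: Verify x_4² - 37·y_4² = 51594077372030209 - 51594077372030208 = 1 (should be 1). ✓

(x_1, y_1) = (73, 12); (x_4, y_4) = (227143297, 37342128).


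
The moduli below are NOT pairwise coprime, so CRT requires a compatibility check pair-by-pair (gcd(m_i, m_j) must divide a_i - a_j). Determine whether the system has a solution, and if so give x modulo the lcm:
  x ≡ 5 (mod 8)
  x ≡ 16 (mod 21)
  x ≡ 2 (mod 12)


Moduli 8, 21, 12 are not pairwise coprime, so CRT works modulo lcm(m_i) when all pairwise compatibility conditions hold.
Pairwise compatibility: gcd(m_i, m_j) must divide a_i - a_j for every pair.
Merge one congruence at a time:
  Start: x ≡ 5 (mod 8).
  Combine with x ≡ 16 (mod 21): gcd(8, 21) = 1; 16 - 5 = 11, which IS divisible by 1, so compatible.
    Write x = 5 + 8·t and substitute into x ≡ 16 (mod 21): 8·t ≡ 16 − 5 = 11 (mod 21).
    The inverse of 8 mod 21 is 8 (since 8·8 = 64 = 3·21 + 1), so t ≡ 8·11 = 88 ≡ 4 (mod 21).
    Then x = 5 + 8·4 = 37, valid modulo lcm(8, 21) = 168: x ≡ 37 (mod 168).
  Combine with x ≡ 2 (mod 12): gcd(168, 12) = 12, and 2 - 37 = -35 is NOT divisible by 12.
    ⇒ system is inconsistent (no integer solution).

No solution (the system is inconsistent).


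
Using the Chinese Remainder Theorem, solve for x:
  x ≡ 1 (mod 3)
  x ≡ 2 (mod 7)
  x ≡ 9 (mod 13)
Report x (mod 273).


Moduli 3, 7, 13 are pairwise coprime; by CRT there is a unique solution modulo M = 3 · 7 · 13 = 273.
Solve pairwise, accumulating the modulus:
  Start with x ≡ 1 (mod 3).
  Combine with x ≡ 2 (mod 7): since gcd(3, 7) = 1, we get a unique residue mod 21.
    Write x = 1 + 3·t and substitute into x ≡ 2 (mod 7): 3·t ≡ 2 − 1 = 1 (mod 7).
    The inverse of 3 mod 7 is 5 (since 3·5 = 15 = 2·7 + 1), so t ≡ 5·1 = 5 ≡ 5 (mod 7).
    Then x = 1 + 3·5 = 16, valid modulo lcm(3, 7) = 21: x ≡ 16 (mod 21).
  Combine with x ≡ 9 (mod 13): since gcd(21, 13) = 1, we get a unique residue mod 273.
    Write x = 16 + 21·t and substitute into x ≡ 9 (mod 13): 21·t ≡ 9 − 16 = -7 (mod 13).
    Reduce coefficients mod 13: 8·t ≡ 6 (mod 13).
    The inverse of 8 mod 13 is 5 (since 8·5 = 40 = 3·13 + 1), so t ≡ 5·6 = 30 ≡ 4 (mod 13).
    Then x = 16 + 21·4 = 100, valid modulo lcm(21, 13) = 273: x ≡ 100 (mod 273).
Verify: 100 mod 3 = 1 ✓, 100 mod 7 = 2 ✓, 100 mod 13 = 9 ✓.

x ≡ 100 (mod 273).


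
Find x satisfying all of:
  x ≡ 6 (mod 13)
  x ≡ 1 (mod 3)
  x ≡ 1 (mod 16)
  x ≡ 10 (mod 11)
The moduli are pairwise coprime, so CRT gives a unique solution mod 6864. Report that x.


Product of moduli M = 13 · 3 · 16 · 11 = 6864.
Merge one congruence at a time:
  Start: x ≡ 6 (mod 13).
  Combine with x ≡ 1 (mod 3); new modulus lcm = 39.
    Write x = 6 + 13·t and substitute into x ≡ 1 (mod 3): 13·t ≡ 1 − 6 = -5 (mod 3).
    Reduce coefficients mod 3: 1·t ≡ 1 (mod 3).
    So t ≡ 1 (mod 3).
    Then x = 6 + 13·1 = 19, valid modulo lcm(13, 3) = 39: x ≡ 19 (mod 39).
  Combine with x ≡ 1 (mod 16); new modulus lcm = 624.
    Write x = 19 + 39·t and substitute into x ≡ 1 (mod 16): 39·t ≡ 1 − 19 = -18 (mod 16).
    Reduce coefficients mod 16: 7·t ≡ 14 (mod 16).
    The inverse of 7 mod 16 is 7 (since 7·7 = 49 = 3·16 + 1), so t ≡ 7·14 = 98 ≡ 2 (mod 16).
    Then x = 19 + 39·2 = 97, valid modulo lcm(39, 16) = 624: x ≡ 97 (mod 624).
  Combine with x ≡ 10 (mod 11); new modulus lcm = 6864.
    Write x = 97 + 624·t and substitute into x ≡ 10 (mod 11): 624·t ≡ 10 − 97 = -87 (mod 11).
    Reduce coefficients mod 11: 8·t ≡ 1 (mod 11).
    The inverse of 8 mod 11 is 7 (since 8·7 = 56 = 5·11 + 1), so t ≡ 7·1 = 7 ≡ 7 (mod 11).
    Then x = 97 + 624·7 = 4465, valid modulo lcm(624, 11) = 6864: x ≡ 4465 (mod 6864).
Verify against each original: 4465 mod 13 = 6, 4465 mod 3 = 1, 4465 mod 16 = 1, 4465 mod 11 = 10.

x ≡ 4465 (mod 6864).


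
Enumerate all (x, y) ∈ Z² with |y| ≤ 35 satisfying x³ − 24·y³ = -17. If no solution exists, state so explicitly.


The equation is x³ - 24y³ = -17. For fixed y, x³ = 24·y³ − 17, so a solution requires the RHS to be a perfect cube.
Strategy: iterate y from -35 to 35, compute RHS = 24·y³ − 17, and check whether it is a (positive or negative) perfect cube.
Check small values of y:
  y = 0: RHS = -17 is not a perfect cube.
  y = 1: RHS = 7 is not a perfect cube.
  y = -1: RHS = -41 is not a perfect cube.
  y = 2: RHS = 175 is not a perfect cube.
  y = -2: RHS = -209 is not a perfect cube.
  y = 3: RHS = 631 is not a perfect cube.
  y = -3: RHS = -665 is not a perfect cube.
Continuing the search up to |y| = 35 finds no solutions either.
No (x, y) in the scanned range satisfies the equation.

No integer solutions with |y| ≤ 35.


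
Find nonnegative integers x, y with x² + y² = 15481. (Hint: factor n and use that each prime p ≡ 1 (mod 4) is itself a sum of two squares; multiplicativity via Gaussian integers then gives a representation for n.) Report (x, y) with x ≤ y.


Step 1: Factor n = 15481 = 113 · 137.
Step 2: Check the mod-4 condition on each prime factor: 113 ≡ 1 (mod 4), exponent 1; 137 ≡ 1 (mod 4), exponent 1.
All primes ≡ 3 (mod 4) appear to even exponent (or don't appear), so by the two-squares theorem n IS expressible as a sum of two squares.
Step 3: Build a representation. Here n = 113 · 137 is a product of primes ≡ 1 (mod 4). Each prime p ≡ 1 (mod 4) is itself a sum of two squares; find a² by testing p − a² for a perfect square:
  113: 113 − 1² = 112, 113 − 2² = 109, 113 − 3² = 104, 113 − 4² = 97, 113 − 5² = 88, 113 − 6² = 77, 113 − 7² = 64 = 8² ⇒ 113 = 7² + 8².
  137: 137 − 1² = 136, 137 − 2² = 133, 137 − 3² = 128, 137 − 4² = 121 = 11² ⇒ 137 = 4² + 11².
  Combine using the Brahmagupta–Fibonacci identity (a² + b²)(c² + d²) = (ac − bd)² + (ad + bc)² = (ac + bd)² + (ad − bc)²:
  113 · 137 = 15481: from (7² + 8²)(4² + 11²), take (7·4 − 8·11, 7·11 + 8·4) = (28 − 88, 77 + 32) = (-60, 109); dropping signs (only squares matter) gives (60, 109); check 60² + 109² = 3600 + 11881 = 15481 ✓.
Step 4: Order so x ≤ y and verify: 60² + 109² = 3600 + 11881 = 15481 = n. ✓

n = 15481 = 60² + 109² (one valid representation with x ≤ y).


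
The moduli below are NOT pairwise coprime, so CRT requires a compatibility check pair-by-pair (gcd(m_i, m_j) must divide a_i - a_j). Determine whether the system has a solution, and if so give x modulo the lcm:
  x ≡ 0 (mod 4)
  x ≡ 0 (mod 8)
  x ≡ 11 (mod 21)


Moduli 4, 8, 21 are not pairwise coprime, so CRT works modulo lcm(m_i) when all pairwise compatibility conditions hold.
Pairwise compatibility: gcd(m_i, m_j) must divide a_i - a_j for every pair.
Merge one congruence at a time:
  Start: x ≡ 0 (mod 4).
  Combine with x ≡ 0 (mod 8): gcd(4, 8) = 4; 0 - 0 = 0, which IS divisible by 4, so compatible.
    Write x = 0 + 4·t and substitute into x ≡ 0 (mod 8): 4·t ≡ 0 − 0 = 0 (mod 8).
    Divide the congruence (and modulus) by g = 4: 1·t ≡ 0 (mod 2).
    So t ≡ 0 (mod 2).
    Then x = 0 + 4·0 = 0, valid modulo lcm(4, 8) = 8: x ≡ 0 (mod 8).
  Combine with x ≡ 11 (mod 21): gcd(8, 21) = 1; 11 - 0 = 11, which IS divisible by 1, so compatible.
    Write x = 0 + 8·t and substitute into x ≡ 11 (mod 21): 8·t ≡ 11 − 0 = 11 (mod 21).
    The inverse of 8 mod 21 is 8 (since 8·8 = 64 = 3·21 + 1), so t ≡ 8·11 = 88 ≡ 4 (mod 21).
    Then x = 0 + 8·4 = 32, valid modulo lcm(8, 21) = 168: x ≡ 32 (mod 168).
Verify: 32 mod 4 = 0, 32 mod 8 = 0, 32 mod 21 = 11.

x ≡ 32 (mod 168).


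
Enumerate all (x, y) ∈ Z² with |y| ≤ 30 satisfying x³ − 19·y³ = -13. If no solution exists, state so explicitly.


The equation is x³ - 19y³ = -13. For fixed y, x³ = 19·y³ − 13, so a solution requires the RHS to be a perfect cube.
Strategy: iterate y from -30 to 30, compute RHS = 19·y³ − 13, and check whether it is a (positive or negative) perfect cube.
Check small values of y:
  y = 0: RHS = -13 is not a perfect cube.
  y = 1: RHS = 6 is not a perfect cube.
  y = -1: RHS = -32 is not a perfect cube.
  y = 2: RHS = 139 is not a perfect cube.
  y = -2: RHS = -165 is not a perfect cube.
  y = 3: RHS = 500 is not a perfect cube.
  y = -3: RHS = -526 is not a perfect cube.
Continuing the search up to |y| = 30 finds no solutions either.
No (x, y) in the scanned range satisfies the equation.

No integer solutions with |y| ≤ 30.


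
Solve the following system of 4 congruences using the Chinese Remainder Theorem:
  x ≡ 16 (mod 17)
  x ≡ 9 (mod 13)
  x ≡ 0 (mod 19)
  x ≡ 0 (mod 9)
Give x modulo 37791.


Product of moduli M = 17 · 13 · 19 · 9 = 37791.
Merge one congruence at a time:
  Start: x ≡ 16 (mod 17).
  Combine with x ≡ 9 (mod 13); new modulus lcm = 221.
    Write x = 16 + 17·t and substitute into x ≡ 9 (mod 13): 17·t ≡ 9 − 16 = -7 (mod 13).
    Reduce coefficients mod 13: 4·t ≡ 6 (mod 13).
    The inverse of 4 mod 13 is 10 (since 4·10 = 40 = 3·13 + 1), so t ≡ 10·6 = 60 ≡ 8 (mod 13).
    Then x = 16 + 17·8 = 152, valid modulo lcm(17, 13) = 221: x ≡ 152 (mod 221).
  Combine with x ≡ 0 (mod 19); new modulus lcm = 4199.
    Write x = 152 + 221·t and substitute into x ≡ 0 (mod 19): 221·t ≡ 0 − 152 = -152 (mod 19).
    Reduce coefficients mod 19: 12·t ≡ 0 (mod 19).
    The inverse of 12 mod 19 is 8 (since 12·8 = 96 = 5·19 + 1), so t ≡ 8·0 = 0 ≡ 0 (mod 19).
    Then x = 152 + 221·0 = 152, valid modulo lcm(221, 19) = 4199: x ≡ 152 (mod 4199).
  Combine with x ≡ 0 (mod 9); new modulus lcm = 37791.
    Write x = 152 + 4199·t and substitute into x ≡ 0 (mod 9): 4199·t ≡ 0 − 152 = -152 (mod 9).
    Reduce coefficients mod 9: 5·t ≡ 1 (mod 9).
    The inverse of 5 mod 9 is 2 (since 5·2 = 10 = 1·9 + 1), so t ≡ 2·1 = 2 ≡ 2 (mod 9).
    Then x = 152 + 4199·2 = 8550, valid modulo lcm(4199, 9) = 37791: x ≡ 8550 (mod 37791).
Verify against each original: 8550 mod 17 = 16, 8550 mod 13 = 9, 8550 mod 19 = 0, 8550 mod 9 = 0.

x ≡ 8550 (mod 37791).


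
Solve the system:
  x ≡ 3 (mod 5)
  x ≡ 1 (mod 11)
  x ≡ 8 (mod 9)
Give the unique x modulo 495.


Moduli 5, 11, 9 are pairwise coprime; by CRT there is a unique solution modulo M = 5 · 11 · 9 = 495.
Solve pairwise, accumulating the modulus:
  Start with x ≡ 3 (mod 5).
  Combine with x ≡ 1 (mod 11): since gcd(5, 11) = 1, we get a unique residue mod 55.
    Write x = 3 + 5·t and substitute into x ≡ 1 (mod 11): 5·t ≡ 1 − 3 = -2 (mod 11).
    Reduce coefficients mod 11: 5·t ≡ 9 (mod 11).
    The inverse of 5 mod 11 is 9 (since 5·9 = 45 = 4·11 + 1), so t ≡ 9·9 = 81 ≡ 4 (mod 11).
    Then x = 3 + 5·4 = 23, valid modulo lcm(5, 11) = 55: x ≡ 23 (mod 55).
  Combine with x ≡ 8 (mod 9): since gcd(55, 9) = 1, we get a unique residue mod 495.
    Write x = 23 + 55·t and substitute into x ≡ 8 (mod 9): 55·t ≡ 8 − 23 = -15 (mod 9).
    Reduce coefficients mod 9: 1·t ≡ 3 (mod 9).
    So t ≡ 3 (mod 9).
    Then x = 23 + 55·3 = 188, valid modulo lcm(55, 9) = 495: x ≡ 188 (mod 495).
Verify: 188 mod 5 = 3 ✓, 188 mod 11 = 1 ✓, 188 mod 9 = 8 ✓.

x ≡ 188 (mod 495).


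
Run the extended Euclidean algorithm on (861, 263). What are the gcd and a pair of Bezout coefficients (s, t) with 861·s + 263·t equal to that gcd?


Euclidean algorithm on (861, 263) — divide until remainder is 0:
  861 = 3 · 263 + 72
  263 = 3 · 72 + 47
  72 = 1 · 47 + 25
  47 = 1 · 25 + 22
  25 = 1 · 22 + 3
  22 = 7 · 3 + 1
  3 = 3 · 1 + 0
gcd(861, 263) = 1.
Track Bezout coefficients alongside the remainders: start with r₀ = 861 = a·1 + b·0 (s = 1, t = 0) and r₁ = 263 = a·0 + b·1 (s = 0, t = 1); each new remainder r_{k+1} = r_{k-1} − q_k·r_k inherits s_{k+1} = s_{k-1} − q_k·s_k, t_{k+1} = t_{k-1} − q_k·t_k, so r_k = a·s_k + b·t_k at every step:
  q = 3: r = 72, s = 1 − 3·0 = 1, t = 0 − 3·1 = -3  (check: 861·1 + 263·(-3) = 72)
  q = 3: r = 47, s = 0 − 3·1 = -3, t = 1 − 3·(-3) = 10  (check: 861·(-3) + 263·10 = 47)
  q = 1: r = 25, s = 1 − 1·(-3) = 4, t = -3 − 1·10 = -13  (check: 861·4 + 263·(-13) = 25)
  q = 1: r = 22, s = -3 − 1·4 = -7, t = 10 − 1·(-13) = 23  (check: 861·(-7) + 263·23 = 22)
  q = 1: r = 3, s = 4 − 1·(-7) = 11, t = -13 − 1·23 = -36  (check: 861·11 + 263·(-36) = 3)
  q = 7: r = 1, s = -7 − 7·11 = -84, t = 23 − 7·(-36) = 275  (check: 861·(-84) + 263·275 = 1)
The row with r = 1 (the gcd) gives the Bezout coefficients s = -84, t = 275.
Result: 861 · (-84) + 263 · (275) = 1.

gcd(861, 263) = 1; s = -84, t = 275 (check: 861·(-84) + 263·275 = 1).


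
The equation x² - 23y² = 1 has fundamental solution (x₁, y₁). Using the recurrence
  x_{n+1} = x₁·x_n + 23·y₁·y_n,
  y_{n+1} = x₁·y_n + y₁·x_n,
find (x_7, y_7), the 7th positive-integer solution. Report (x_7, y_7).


Step 1: Find the fundamental solution (x₁, y₁) of x² - 23y² = 1.
  Expand √23 as a continued fraction. a₀ = ⌊√23⌋ = 4; iterate m_{k+1} = d_k·a_k − m_k, d_{k+1} = (23 − m_{k+1}²)/d_k, a_{k+1} = ⌊(a₀ + m_{k+1})/d_{k+1}⌋ (starting m₀ = 0, d₀ = 1), with convergents p_k = a_k·p_{k-1} + p_{k-2}, q_k = a_k·q_{k-1} + q_{k-2} (p₋₁ = 1, q₋₁ = 0):
  k = 0: a₀ = 4; p₀/q₀ = 4/1; p₀² − 23·q₀² = 16 − 23 = -7.
  k = 1: m = 4, d = 7, a = ⌊(4 + 4)/7⌋ = 1; p/q = (1·4 + 1)/(1·1 + 0) = 5/1; p² − 23·q² = 25 − 23 = 2.
  k = 2: m = 3, d = 2, a = ⌊(4 + 3)/2⌋ = 3; p/q = (3·5 + 4)/(3·1 + 1) = 19/4; p² − 23·q² = 361 − 368 = -7.
  k = 3: m = 3, d = 7, a = ⌊(4 + 3)/7⌋ = 1; p/q = (1·19 + 5)/(1·4 + 1) = 24/5; p² − 23·q² = 576 − 575 = 1.
  The first convergent with p² − 23·q² = 1 gives the fundamental solution (x₁, y₁) = (24, 5).
Step 2: Apply the recurrence (x_{n+1}, y_{n+1}) = (x₁x_n + 23y₁y_n, x₁y_n + y₁x_n) repeatedly.
  From (x_1, y_1) = (24, 5): x_2 = 24·24 + 23·5·5 = 1151; y_2 = 24·5 + 5·24 = 240.
  From (x_2, y_2) = (1151, 240): x_3 = 24·1151 + 23·5·240 = 55224; y_3 = 24·240 + 5·1151 = 11515.
  From (x_3, y_3) = (55224, 11515): x_4 = 24·55224 + 23·5·11515 = 2649601; y_4 = 24·11515 + 5·55224 = 552480.
  From (x_4, y_4) = (2649601, 552480): x_5 = 24·2649601 + 23·5·552480 = 127125624; y_5 = 24·552480 + 5·2649601 = 26507525.
  From (x_5, y_5) = (127125624, 26507525): x_6 = 24·127125624 + 23·5·26507525 = 6099380351; y_6 = 24·26507525 + 5·127125624 = 1271808720.
  From (x_6, y_6) = (6099380351, 1271808720): x_7 = 24·6099380351 + 23·5·1271808720 = 292643131224; y_7 = 24·1271808720 + 5·6099380351 = 61020311035.
Step 3: Verify x_7² - 23·y_7² = 85640002252587283738176 - 85640002252587283738175 = 1 (should be 1). ✓

(x_1, y_1) = (24, 5); (x_7, y_7) = (292643131224, 61020311035).


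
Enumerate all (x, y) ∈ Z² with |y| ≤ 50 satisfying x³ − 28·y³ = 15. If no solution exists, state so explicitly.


The equation is x³ - 28y³ = 15. For fixed y, x³ = 28·y³ + 15, so a solution requires the RHS to be a perfect cube.
Strategy: iterate y from -50 to 50, compute RHS = 28·y³ + 15, and check whether it is a (positive or negative) perfect cube.
Check small values of y:
  y = 0: RHS = 15 is not a perfect cube.
  y = 1: RHS = 43 is not a perfect cube.
  y = -1: RHS = -13 is not a perfect cube.
  y = 2: RHS = 239 is not a perfect cube.
  y = -2: RHS = -209 is not a perfect cube.
  y = 3: RHS = 771 is not a perfect cube.
  y = -3: RHS = -741 is not a perfect cube.
Continuing the search up to |y| = 50 finds no solutions either.
No (x, y) in the scanned range satisfies the equation.

No integer solutions with |y| ≤ 50.


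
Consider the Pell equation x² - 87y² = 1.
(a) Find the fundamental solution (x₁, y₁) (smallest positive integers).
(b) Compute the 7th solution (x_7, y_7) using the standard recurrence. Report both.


Step 1: Find the fundamental solution (x₁, y₁) of x² - 87y² = 1.
  Expand √87 as a continued fraction. a₀ = ⌊√87⌋ = 9; iterate m_{k+1} = d_k·a_k − m_k, d_{k+1} = (87 − m_{k+1}²)/d_k, a_{k+1} = ⌊(a₀ + m_{k+1})/d_{k+1}⌋ (starting m₀ = 0, d₀ = 1), with convergents p_k = a_k·p_{k-1} + p_{k-2}, q_k = a_k·q_{k-1} + q_{k-2} (p₋₁ = 1, q₋₁ = 0):
  k = 0: a₀ = 9; p₀/q₀ = 9/1; p₀² − 87·q₀² = 81 − 87 = -6.
  k = 1: m = 9, d = 6, a = ⌊(9 + 9)/6⌋ = 3; p/q = (3·9 + 1)/(3·1 + 0) = 28/3; p² − 87·q² = 784 − 783 = 1.
  The first convergent with p² − 87·q² = 1 gives the fundamental solution (x₁, y₁) = (28, 3).
Step 2: Apply the recurrence (x_{n+1}, y_{n+1}) = (x₁x_n + 87y₁y_n, x₁y_n + y₁x_n) repeatedly.
  From (x_1, y_1) = (28, 3): x_2 = 28·28 + 87·3·3 = 1567; y_2 = 28·3 + 3·28 = 168.
  From (x_2, y_2) = (1567, 168): x_3 = 28·1567 + 87·3·168 = 87724; y_3 = 28·168 + 3·1567 = 9405.
  From (x_3, y_3) = (87724, 9405): x_4 = 28·87724 + 87·3·9405 = 4910977; y_4 = 28·9405 + 3·87724 = 526512.
  From (x_4, y_4) = (4910977, 526512): x_5 = 28·4910977 + 87·3·526512 = 274926988; y_5 = 28·526512 + 3·4910977 = 29475267.
  From (x_5, y_5) = (274926988, 29475267): x_6 = 28·274926988 + 87·3·29475267 = 15391000351; y_6 = 28·29475267 + 3·274926988 = 1650088440.
  From (x_6, y_6) = (15391000351, 1650088440): x_7 = 28·15391000351 + 87·3·1650088440 = 861621092668; y_7 = 28·1650088440 + 3·15391000351 = 92375477373.
Step 3: Verify x_7² - 87·y_7² = 742390907330398243358224 - 742390907330398243358223 = 1 (should be 1). ✓

(x_1, y_1) = (28, 3); (x_7, y_7) = (861621092668, 92375477373).


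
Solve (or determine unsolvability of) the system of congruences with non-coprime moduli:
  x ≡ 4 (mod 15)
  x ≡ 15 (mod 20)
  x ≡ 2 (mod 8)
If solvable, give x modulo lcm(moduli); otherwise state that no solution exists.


Moduli 15, 20, 8 are not pairwise coprime, so CRT works modulo lcm(m_i) when all pairwise compatibility conditions hold.
Pairwise compatibility: gcd(m_i, m_j) must divide a_i - a_j for every pair.
Merge one congruence at a time:
  Start: x ≡ 4 (mod 15).
  Combine with x ≡ 15 (mod 20): gcd(15, 20) = 5, and 15 - 4 = 11 is NOT divisible by 5.
    ⇒ system is inconsistent (no integer solution).

No solution (the system is inconsistent).


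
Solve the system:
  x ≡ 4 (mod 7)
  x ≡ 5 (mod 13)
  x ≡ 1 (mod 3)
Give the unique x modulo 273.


Moduli 7, 13, 3 are pairwise coprime; by CRT there is a unique solution modulo M = 7 · 13 · 3 = 273.
Solve pairwise, accumulating the modulus:
  Start with x ≡ 4 (mod 7).
  Combine with x ≡ 5 (mod 13): since gcd(7, 13) = 1, we get a unique residue mod 91.
    Write x = 4 + 7·t and substitute into x ≡ 5 (mod 13): 7·t ≡ 5 − 4 = 1 (mod 13).
    The inverse of 7 mod 13 is 2 (since 7·2 = 14 = 1·13 + 1), so t ≡ 2·1 = 2 ≡ 2 (mod 13).
    Then x = 4 + 7·2 = 18, valid modulo lcm(7, 13) = 91: x ≡ 18 (mod 91).
  Combine with x ≡ 1 (mod 3): since gcd(91, 3) = 1, we get a unique residue mod 273.
    Write x = 18 + 91·t and substitute into x ≡ 1 (mod 3): 91·t ≡ 1 − 18 = -17 (mod 3).
    Reduce coefficients mod 3: 1·t ≡ 1 (mod 3).
    So t ≡ 1 (mod 3).
    Then x = 18 + 91·1 = 109, valid modulo lcm(91, 3) = 273: x ≡ 109 (mod 273).
Verify: 109 mod 7 = 4 ✓, 109 mod 13 = 5 ✓, 109 mod 3 = 1 ✓.

x ≡ 109 (mod 273).


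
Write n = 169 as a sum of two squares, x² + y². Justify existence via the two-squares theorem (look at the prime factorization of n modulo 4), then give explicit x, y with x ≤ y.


Step 1: Factor n = 169 = 13^2.
Step 2: Check the mod-4 condition on each prime factor: 13 ≡ 1 (mod 4), exponent 2.
All primes ≡ 3 (mod 4) appear to even exponent (or don't appear), so by the two-squares theorem n IS expressible as a sum of two squares.
Step 3: Build a representation. Here n = 13 · 13 is a product of primes ≡ 1 (mod 4). Each prime p ≡ 1 (mod 4) is itself a sum of two squares; find a² by testing p − a² for a perfect square:
  13: 13 − 1² = 12, 13 − 2² = 9 = 3² ⇒ 13 = 2² + 3².
  Combine using the Brahmagupta–Fibonacci identity (a² + b²)(c² + d²) = (ac − bd)² + (ad + bc)² = (ac + bd)² + (ad − bc)²:
  13 · 13 = 169: from (2² + 3²)(2² + 3²), take (2·2 − 3·3, 2·3 + 3·2) = (4 − 9, 6 + 6) = (-5, 12); dropping signs (only squares matter) gives (5, 12); check 5² + 12² = 25 + 144 = 169 ✓.
Step 4: Order so x ≤ y and verify: 5² + 12² = 25 + 144 = 169 = n. ✓

n = 169 = 5² + 12² (one valid representation with x ≤ y).


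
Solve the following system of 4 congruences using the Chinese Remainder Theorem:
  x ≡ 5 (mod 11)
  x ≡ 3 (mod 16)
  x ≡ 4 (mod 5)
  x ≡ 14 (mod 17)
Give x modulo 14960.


Product of moduli M = 11 · 16 · 5 · 17 = 14960.
Merge one congruence at a time:
  Start: x ≡ 5 (mod 11).
  Combine with x ≡ 3 (mod 16); new modulus lcm = 176.
    Write x = 5 + 11·t and substitute into x ≡ 3 (mod 16): 11·t ≡ 3 − 5 = -2 (mod 16).
    Reduce coefficients mod 16: 11·t ≡ 14 (mod 16).
    The inverse of 11 mod 16 is 3 (since 11·3 = 33 = 2·16 + 1), so t ≡ 3·14 = 42 ≡ 10 (mod 16).
    Then x = 5 + 11·10 = 115, valid modulo lcm(11, 16) = 176: x ≡ 115 (mod 176).
  Combine with x ≡ 4 (mod 5); new modulus lcm = 880.
    Write x = 115 + 176·t and substitute into x ≡ 4 (mod 5): 176·t ≡ 4 − 115 = -111 (mod 5).
    Reduce coefficients mod 5: 1·t ≡ 4 (mod 5).
    So t ≡ 4 (mod 5).
    Then x = 115 + 176·4 = 819, valid modulo lcm(176, 5) = 880: x ≡ 819 (mod 880).
  Combine with x ≡ 14 (mod 17); new modulus lcm = 14960.
    Write x = 819 + 880·t and substitute into x ≡ 14 (mod 17): 880·t ≡ 14 − 819 = -805 (mod 17).
    Reduce coefficients mod 17: 13·t ≡ 11 (mod 17).
    The inverse of 13 mod 17 is 4 (since 13·4 = 52 = 3·17 + 1), so t ≡ 4·11 = 44 ≡ 10 (mod 17).
    Then x = 819 + 880·10 = 9619, valid modulo lcm(880, 17) = 14960: x ≡ 9619 (mod 14960).
Verify against each original: 9619 mod 11 = 5, 9619 mod 16 = 3, 9619 mod 5 = 4, 9619 mod 17 = 14.

x ≡ 9619 (mod 14960).


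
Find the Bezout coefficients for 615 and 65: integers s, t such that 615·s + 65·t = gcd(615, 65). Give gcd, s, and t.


Euclidean algorithm on (615, 65) — divide until remainder is 0:
  615 = 9 · 65 + 30
  65 = 2 · 30 + 5
  30 = 6 · 5 + 0
gcd(615, 65) = 5.
Track Bezout coefficients alongside the remainders: start with r₀ = 615 = a·1 + b·0 (s = 1, t = 0) and r₁ = 65 = a·0 + b·1 (s = 0, t = 1); each new remainder r_{k+1} = r_{k-1} − q_k·r_k inherits s_{k+1} = s_{k-1} − q_k·s_k, t_{k+1} = t_{k-1} − q_k·t_k, so r_k = a·s_k + b·t_k at every step:
  q = 9: r = 30, s = 1 − 9·0 = 1, t = 0 − 9·1 = -9  (check: 615·1 + 65·(-9) = 30)
  q = 2: r = 5, s = 0 − 2·1 = -2, t = 1 − 2·(-9) = 19  (check: 615·(-2) + 65·19 = 5)
The row with r = 5 (the gcd) gives the Bezout coefficients s = -2, t = 19.
Result: 615 · (-2) + 65 · (19) = 5.

gcd(615, 65) = 5; s = -2, t = 19 (check: 615·(-2) + 65·19 = 5).


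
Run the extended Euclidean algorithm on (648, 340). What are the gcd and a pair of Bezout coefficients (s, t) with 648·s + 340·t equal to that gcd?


Euclidean algorithm on (648, 340) — divide until remainder is 0:
  648 = 1 · 340 + 308
  340 = 1 · 308 + 32
  308 = 9 · 32 + 20
  32 = 1 · 20 + 12
  20 = 1 · 12 + 8
  12 = 1 · 8 + 4
  8 = 2 · 4 + 0
gcd(648, 340) = 4.
Track Bezout coefficients alongside the remainders: start with r₀ = 648 = a·1 + b·0 (s = 1, t = 0) and r₁ = 340 = a·0 + b·1 (s = 0, t = 1); each new remainder r_{k+1} = r_{k-1} − q_k·r_k inherits s_{k+1} = s_{k-1} − q_k·s_k, t_{k+1} = t_{k-1} − q_k·t_k, so r_k = a·s_k + b·t_k at every step:
  q = 1: r = 308, s = 1 − 1·0 = 1, t = 0 − 1·1 = -1  (check: 648·1 + 340·(-1) = 308)
  q = 1: r = 32, s = 0 − 1·1 = -1, t = 1 − 1·(-1) = 2  (check: 648·(-1) + 340·2 = 32)
  q = 9: r = 20, s = 1 − 9·(-1) = 10, t = -1 − 9·2 = -19  (check: 648·10 + 340·(-19) = 20)
  q = 1: r = 12, s = -1 − 1·10 = -11, t = 2 − 1·(-19) = 21  (check: 648·(-11) + 340·21 = 12)
  q = 1: r = 8, s = 10 − 1·(-11) = 21, t = -19 − 1·21 = -40  (check: 648·21 + 340·(-40) = 8)
  q = 1: r = 4, s = -11 − 1·21 = -32, t = 21 − 1·(-40) = 61  (check: 648·(-32) + 340·61 = 4)
The row with r = 4 (the gcd) gives the Bezout coefficients s = -32, t = 61.
Result: 648 · (-32) + 340 · (61) = 4.

gcd(648, 340) = 4; s = -32, t = 61 (check: 648·(-32) + 340·61 = 4).


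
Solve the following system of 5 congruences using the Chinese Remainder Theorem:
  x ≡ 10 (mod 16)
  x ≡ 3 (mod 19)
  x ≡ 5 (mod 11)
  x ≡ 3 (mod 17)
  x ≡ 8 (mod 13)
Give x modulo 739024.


Product of moduli M = 16 · 19 · 11 · 17 · 13 = 739024.
Merge one congruence at a time:
  Start: x ≡ 10 (mod 16).
  Combine with x ≡ 3 (mod 19); new modulus lcm = 304.
    Write x = 10 + 16·t and substitute into x ≡ 3 (mod 19): 16·t ≡ 3 − 10 = -7 (mod 19).
    Reduce coefficients mod 19: 16·t ≡ 12 (mod 19).
    The inverse of 16 mod 19 is 6 (since 16·6 = 96 = 5·19 + 1), so t ≡ 6·12 = 72 ≡ 15 (mod 19).
    Then x = 10 + 16·15 = 250, valid modulo lcm(16, 19) = 304: x ≡ 250 (mod 304).
  Combine with x ≡ 5 (mod 11); new modulus lcm = 3344.
    Write x = 250 + 304·t and substitute into x ≡ 5 (mod 11): 304·t ≡ 5 − 250 = -245 (mod 11).
    Reduce coefficients mod 11: 7·t ≡ 8 (mod 11).
    The inverse of 7 mod 11 is 8 (since 7·8 = 56 = 5·11 + 1), so t ≡ 8·8 = 64 ≡ 9 (mod 11).
    Then x = 250 + 304·9 = 2986, valid modulo lcm(304, 11) = 3344: x ≡ 2986 (mod 3344).
  Combine with x ≡ 3 (mod 17); new modulus lcm = 56848.
    Write x = 2986 + 3344·t and substitute into x ≡ 3 (mod 17): 3344·t ≡ 3 − 2986 = -2983 (mod 17).
    Reduce coefficients mod 17: 12·t ≡ 9 (mod 17).
    The inverse of 12 mod 17 is 10 (since 12·10 = 120 = 7·17 + 1), so t ≡ 10·9 = 90 ≡ 5 (mod 17).
    Then x = 2986 + 3344·5 = 19706, valid modulo lcm(3344, 17) = 56848: x ≡ 19706 (mod 56848).
  Combine with x ≡ 8 (mod 13); new modulus lcm = 739024.
    Write x = 19706 + 56848·t and substitute into x ≡ 8 (mod 13): 56848·t ≡ 8 − 19706 = -19698 (mod 13).
    Reduce coefficients mod 13: 12·t ≡ 10 (mod 13).
    The inverse of 12 mod 13 is 12 (since 12·12 = 144 = 11·13 + 1), so t ≡ 12·10 = 120 ≡ 3 (mod 13).
    Then x = 19706 + 56848·3 = 190250, valid modulo lcm(56848, 13) = 739024: x ≡ 190250 (mod 739024).
Verify against each original: 190250 mod 16 = 10, 190250 mod 19 = 3, 190250 mod 11 = 5, 190250 mod 17 = 3, 190250 mod 13 = 8.

x ≡ 190250 (mod 739024).
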